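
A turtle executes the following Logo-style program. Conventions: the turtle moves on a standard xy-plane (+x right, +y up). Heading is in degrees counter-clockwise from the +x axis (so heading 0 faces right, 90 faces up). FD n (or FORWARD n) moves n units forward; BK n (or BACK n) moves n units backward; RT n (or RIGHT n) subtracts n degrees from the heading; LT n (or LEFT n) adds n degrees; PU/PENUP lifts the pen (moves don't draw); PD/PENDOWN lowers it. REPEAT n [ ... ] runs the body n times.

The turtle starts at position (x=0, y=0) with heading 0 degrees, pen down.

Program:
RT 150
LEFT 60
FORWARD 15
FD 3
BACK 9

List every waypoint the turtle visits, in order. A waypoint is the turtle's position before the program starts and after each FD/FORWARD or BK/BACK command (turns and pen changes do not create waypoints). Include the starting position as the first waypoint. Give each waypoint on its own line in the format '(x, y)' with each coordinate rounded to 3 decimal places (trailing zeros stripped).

Executing turtle program step by step:
Start: pos=(0,0), heading=0, pen down
RT 150: heading 0 -> 210
LT 60: heading 210 -> 270
FD 15: (0,0) -> (0,-15) [heading=270, draw]
FD 3: (0,-15) -> (0,-18) [heading=270, draw]
BK 9: (0,-18) -> (0,-9) [heading=270, draw]
Final: pos=(0,-9), heading=270, 3 segment(s) drawn
Waypoints (4 total):
(0, 0)
(0, -15)
(0, -18)
(0, -9)

Answer: (0, 0)
(0, -15)
(0, -18)
(0, -9)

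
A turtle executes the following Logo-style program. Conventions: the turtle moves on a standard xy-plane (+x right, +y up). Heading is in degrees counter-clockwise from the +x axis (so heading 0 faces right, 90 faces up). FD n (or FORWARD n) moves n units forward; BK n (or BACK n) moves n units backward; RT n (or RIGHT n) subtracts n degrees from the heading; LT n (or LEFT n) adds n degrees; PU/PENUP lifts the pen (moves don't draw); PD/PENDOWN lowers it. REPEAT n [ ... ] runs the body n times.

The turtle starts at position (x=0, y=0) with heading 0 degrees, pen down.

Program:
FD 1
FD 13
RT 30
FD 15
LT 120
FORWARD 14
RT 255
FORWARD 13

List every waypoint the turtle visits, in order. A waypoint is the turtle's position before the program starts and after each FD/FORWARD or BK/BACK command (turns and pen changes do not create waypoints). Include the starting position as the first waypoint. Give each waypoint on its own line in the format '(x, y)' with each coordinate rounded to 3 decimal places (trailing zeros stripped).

Executing turtle program step by step:
Start: pos=(0,0), heading=0, pen down
FD 1: (0,0) -> (1,0) [heading=0, draw]
FD 13: (1,0) -> (14,0) [heading=0, draw]
RT 30: heading 0 -> 330
FD 15: (14,0) -> (26.99,-7.5) [heading=330, draw]
LT 120: heading 330 -> 90
FD 14: (26.99,-7.5) -> (26.99,6.5) [heading=90, draw]
RT 255: heading 90 -> 195
FD 13: (26.99,6.5) -> (14.433,3.135) [heading=195, draw]
Final: pos=(14.433,3.135), heading=195, 5 segment(s) drawn
Waypoints (6 total):
(0, 0)
(1, 0)
(14, 0)
(26.99, -7.5)
(26.99, 6.5)
(14.433, 3.135)

Answer: (0, 0)
(1, 0)
(14, 0)
(26.99, -7.5)
(26.99, 6.5)
(14.433, 3.135)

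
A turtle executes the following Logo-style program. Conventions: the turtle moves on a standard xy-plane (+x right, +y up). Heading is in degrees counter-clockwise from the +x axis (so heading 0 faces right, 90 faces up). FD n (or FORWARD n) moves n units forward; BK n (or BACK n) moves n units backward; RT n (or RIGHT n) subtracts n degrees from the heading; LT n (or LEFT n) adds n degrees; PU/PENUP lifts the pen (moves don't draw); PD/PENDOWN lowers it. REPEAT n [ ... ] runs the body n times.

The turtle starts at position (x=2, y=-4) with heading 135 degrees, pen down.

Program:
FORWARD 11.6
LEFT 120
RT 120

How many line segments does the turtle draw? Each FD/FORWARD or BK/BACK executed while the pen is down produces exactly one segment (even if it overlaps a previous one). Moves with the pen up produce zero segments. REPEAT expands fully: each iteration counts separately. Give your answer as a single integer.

Executing turtle program step by step:
Start: pos=(2,-4), heading=135, pen down
FD 11.6: (2,-4) -> (-6.202,4.202) [heading=135, draw]
LT 120: heading 135 -> 255
RT 120: heading 255 -> 135
Final: pos=(-6.202,4.202), heading=135, 1 segment(s) drawn
Segments drawn: 1

Answer: 1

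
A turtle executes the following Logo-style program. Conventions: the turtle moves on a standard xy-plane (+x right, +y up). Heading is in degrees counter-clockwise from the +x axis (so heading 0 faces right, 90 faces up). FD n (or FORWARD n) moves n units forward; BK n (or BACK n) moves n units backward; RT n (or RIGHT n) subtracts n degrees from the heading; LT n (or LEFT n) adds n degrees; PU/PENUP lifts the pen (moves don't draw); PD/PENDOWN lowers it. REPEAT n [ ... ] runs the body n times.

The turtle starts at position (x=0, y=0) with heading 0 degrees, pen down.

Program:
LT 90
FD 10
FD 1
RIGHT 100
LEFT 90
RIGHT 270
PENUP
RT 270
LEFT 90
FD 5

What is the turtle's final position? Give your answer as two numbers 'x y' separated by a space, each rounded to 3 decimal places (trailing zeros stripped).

Executing turtle program step by step:
Start: pos=(0,0), heading=0, pen down
LT 90: heading 0 -> 90
FD 10: (0,0) -> (0,10) [heading=90, draw]
FD 1: (0,10) -> (0,11) [heading=90, draw]
RT 100: heading 90 -> 350
LT 90: heading 350 -> 80
RT 270: heading 80 -> 170
PU: pen up
RT 270: heading 170 -> 260
LT 90: heading 260 -> 350
FD 5: (0,11) -> (4.924,10.132) [heading=350, move]
Final: pos=(4.924,10.132), heading=350, 2 segment(s) drawn

Answer: 4.924 10.132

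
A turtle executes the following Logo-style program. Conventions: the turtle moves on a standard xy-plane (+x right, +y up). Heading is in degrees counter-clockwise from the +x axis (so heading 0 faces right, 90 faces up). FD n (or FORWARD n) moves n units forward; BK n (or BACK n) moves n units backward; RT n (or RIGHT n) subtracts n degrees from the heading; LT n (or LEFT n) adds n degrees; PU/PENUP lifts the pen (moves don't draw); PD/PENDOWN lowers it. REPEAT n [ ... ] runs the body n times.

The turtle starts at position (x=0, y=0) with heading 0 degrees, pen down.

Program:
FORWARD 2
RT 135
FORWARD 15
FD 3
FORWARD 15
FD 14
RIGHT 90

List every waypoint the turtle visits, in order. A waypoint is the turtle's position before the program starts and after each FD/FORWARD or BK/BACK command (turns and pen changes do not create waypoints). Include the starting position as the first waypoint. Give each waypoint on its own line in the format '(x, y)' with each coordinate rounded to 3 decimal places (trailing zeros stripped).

Answer: (0, 0)
(2, 0)
(-8.607, -10.607)
(-10.728, -12.728)
(-21.335, -23.335)
(-31.234, -33.234)

Derivation:
Executing turtle program step by step:
Start: pos=(0,0), heading=0, pen down
FD 2: (0,0) -> (2,0) [heading=0, draw]
RT 135: heading 0 -> 225
FD 15: (2,0) -> (-8.607,-10.607) [heading=225, draw]
FD 3: (-8.607,-10.607) -> (-10.728,-12.728) [heading=225, draw]
FD 15: (-10.728,-12.728) -> (-21.335,-23.335) [heading=225, draw]
FD 14: (-21.335,-23.335) -> (-31.234,-33.234) [heading=225, draw]
RT 90: heading 225 -> 135
Final: pos=(-31.234,-33.234), heading=135, 5 segment(s) drawn
Waypoints (6 total):
(0, 0)
(2, 0)
(-8.607, -10.607)
(-10.728, -12.728)
(-21.335, -23.335)
(-31.234, -33.234)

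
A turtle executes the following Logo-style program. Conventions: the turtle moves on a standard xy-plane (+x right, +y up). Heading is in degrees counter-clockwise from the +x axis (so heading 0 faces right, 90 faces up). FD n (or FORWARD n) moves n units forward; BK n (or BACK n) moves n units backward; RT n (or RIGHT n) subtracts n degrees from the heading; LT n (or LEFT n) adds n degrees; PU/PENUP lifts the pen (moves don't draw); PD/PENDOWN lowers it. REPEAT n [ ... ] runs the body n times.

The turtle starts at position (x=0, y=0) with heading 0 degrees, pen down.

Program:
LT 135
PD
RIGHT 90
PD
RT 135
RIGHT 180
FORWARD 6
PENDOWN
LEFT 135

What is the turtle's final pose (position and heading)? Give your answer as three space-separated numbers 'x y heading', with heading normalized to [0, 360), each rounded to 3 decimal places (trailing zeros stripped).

Answer: 0 6 225

Derivation:
Executing turtle program step by step:
Start: pos=(0,0), heading=0, pen down
LT 135: heading 0 -> 135
PD: pen down
RT 90: heading 135 -> 45
PD: pen down
RT 135: heading 45 -> 270
RT 180: heading 270 -> 90
FD 6: (0,0) -> (0,6) [heading=90, draw]
PD: pen down
LT 135: heading 90 -> 225
Final: pos=(0,6), heading=225, 1 segment(s) drawn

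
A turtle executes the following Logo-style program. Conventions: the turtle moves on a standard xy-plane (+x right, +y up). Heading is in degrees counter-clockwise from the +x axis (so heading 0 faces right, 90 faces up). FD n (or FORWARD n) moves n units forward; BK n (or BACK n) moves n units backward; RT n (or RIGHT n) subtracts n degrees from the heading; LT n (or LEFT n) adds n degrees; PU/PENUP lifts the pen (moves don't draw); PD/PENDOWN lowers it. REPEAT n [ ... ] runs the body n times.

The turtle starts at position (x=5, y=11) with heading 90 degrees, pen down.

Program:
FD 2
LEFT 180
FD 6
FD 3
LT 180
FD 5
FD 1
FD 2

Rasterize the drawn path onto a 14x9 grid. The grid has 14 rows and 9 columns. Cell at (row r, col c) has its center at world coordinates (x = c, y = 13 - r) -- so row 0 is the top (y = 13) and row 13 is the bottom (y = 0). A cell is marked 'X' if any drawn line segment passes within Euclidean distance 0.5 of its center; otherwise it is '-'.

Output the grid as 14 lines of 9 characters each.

Answer: -----X---
-----X---
-----X---
-----X---
-----X---
-----X---
-----X---
-----X---
-----X---
-----X---
---------
---------
---------
---------

Derivation:
Segment 0: (5,11) -> (5,13)
Segment 1: (5,13) -> (5,7)
Segment 2: (5,7) -> (5,4)
Segment 3: (5,4) -> (5,9)
Segment 4: (5,9) -> (5,10)
Segment 5: (5,10) -> (5,12)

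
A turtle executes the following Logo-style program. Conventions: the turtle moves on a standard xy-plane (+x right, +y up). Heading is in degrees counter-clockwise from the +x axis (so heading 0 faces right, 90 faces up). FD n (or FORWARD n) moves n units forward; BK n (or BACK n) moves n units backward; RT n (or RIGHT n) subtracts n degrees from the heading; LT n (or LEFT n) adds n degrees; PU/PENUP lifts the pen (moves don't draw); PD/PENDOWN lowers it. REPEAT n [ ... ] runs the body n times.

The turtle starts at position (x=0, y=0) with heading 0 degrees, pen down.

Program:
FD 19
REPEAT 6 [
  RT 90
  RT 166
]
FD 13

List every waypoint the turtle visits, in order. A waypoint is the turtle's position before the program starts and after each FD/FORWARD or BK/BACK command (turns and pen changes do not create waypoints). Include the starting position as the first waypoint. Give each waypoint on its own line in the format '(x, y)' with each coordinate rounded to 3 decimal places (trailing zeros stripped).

Executing turtle program step by step:
Start: pos=(0,0), heading=0, pen down
FD 19: (0,0) -> (19,0) [heading=0, draw]
REPEAT 6 [
  -- iteration 1/6 --
  RT 90: heading 0 -> 270
  RT 166: heading 270 -> 104
  -- iteration 2/6 --
  RT 90: heading 104 -> 14
  RT 166: heading 14 -> 208
  -- iteration 3/6 --
  RT 90: heading 208 -> 118
  RT 166: heading 118 -> 312
  -- iteration 4/6 --
  RT 90: heading 312 -> 222
  RT 166: heading 222 -> 56
  -- iteration 5/6 --
  RT 90: heading 56 -> 326
  RT 166: heading 326 -> 160
  -- iteration 6/6 --
  RT 90: heading 160 -> 70
  RT 166: heading 70 -> 264
]
FD 13: (19,0) -> (17.641,-12.929) [heading=264, draw]
Final: pos=(17.641,-12.929), heading=264, 2 segment(s) drawn
Waypoints (3 total):
(0, 0)
(19, 0)
(17.641, -12.929)

Answer: (0, 0)
(19, 0)
(17.641, -12.929)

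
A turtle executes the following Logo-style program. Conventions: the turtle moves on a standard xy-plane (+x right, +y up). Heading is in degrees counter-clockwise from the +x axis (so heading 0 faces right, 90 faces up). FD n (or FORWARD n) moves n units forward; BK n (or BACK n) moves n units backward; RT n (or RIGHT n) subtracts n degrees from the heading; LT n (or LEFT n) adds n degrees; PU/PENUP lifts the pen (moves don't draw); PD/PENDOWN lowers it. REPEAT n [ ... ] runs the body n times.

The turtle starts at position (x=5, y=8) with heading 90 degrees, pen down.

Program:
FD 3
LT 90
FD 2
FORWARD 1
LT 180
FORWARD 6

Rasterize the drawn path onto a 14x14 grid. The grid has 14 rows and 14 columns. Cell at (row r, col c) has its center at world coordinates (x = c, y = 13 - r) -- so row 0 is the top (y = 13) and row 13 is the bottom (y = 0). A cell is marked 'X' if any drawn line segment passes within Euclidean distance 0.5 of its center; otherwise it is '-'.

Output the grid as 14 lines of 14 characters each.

Segment 0: (5,8) -> (5,11)
Segment 1: (5,11) -> (3,11)
Segment 2: (3,11) -> (2,11)
Segment 3: (2,11) -> (8,11)

Answer: --------------
--------------
--XXXXXXX-----
-----X--------
-----X--------
-----X--------
--------------
--------------
--------------
--------------
--------------
--------------
--------------
--------------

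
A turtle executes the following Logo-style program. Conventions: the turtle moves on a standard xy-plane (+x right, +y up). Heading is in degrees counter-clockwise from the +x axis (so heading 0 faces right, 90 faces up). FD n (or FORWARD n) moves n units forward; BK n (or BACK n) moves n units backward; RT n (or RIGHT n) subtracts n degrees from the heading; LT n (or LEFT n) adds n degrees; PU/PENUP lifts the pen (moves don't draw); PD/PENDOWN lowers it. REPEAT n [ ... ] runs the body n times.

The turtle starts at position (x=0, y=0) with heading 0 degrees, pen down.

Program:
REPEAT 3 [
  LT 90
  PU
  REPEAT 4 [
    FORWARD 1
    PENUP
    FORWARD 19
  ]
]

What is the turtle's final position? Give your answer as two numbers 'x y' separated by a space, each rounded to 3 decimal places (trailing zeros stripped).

Executing turtle program step by step:
Start: pos=(0,0), heading=0, pen down
REPEAT 3 [
  -- iteration 1/3 --
  LT 90: heading 0 -> 90
  PU: pen up
  REPEAT 4 [
    -- iteration 1/4 --
    FD 1: (0,0) -> (0,1) [heading=90, move]
    PU: pen up
    FD 19: (0,1) -> (0,20) [heading=90, move]
    -- iteration 2/4 --
    FD 1: (0,20) -> (0,21) [heading=90, move]
    PU: pen up
    FD 19: (0,21) -> (0,40) [heading=90, move]
    -- iteration 3/4 --
    FD 1: (0,40) -> (0,41) [heading=90, move]
    PU: pen up
    FD 19: (0,41) -> (0,60) [heading=90, move]
    -- iteration 4/4 --
    FD 1: (0,60) -> (0,61) [heading=90, move]
    PU: pen up
    FD 19: (0,61) -> (0,80) [heading=90, move]
  ]
  -- iteration 2/3 --
  LT 90: heading 90 -> 180
  PU: pen up
  REPEAT 4 [
    -- iteration 1/4 --
    FD 1: (0,80) -> (-1,80) [heading=180, move]
    PU: pen up
    FD 19: (-1,80) -> (-20,80) [heading=180, move]
    -- iteration 2/4 --
    FD 1: (-20,80) -> (-21,80) [heading=180, move]
    PU: pen up
    FD 19: (-21,80) -> (-40,80) [heading=180, move]
    -- iteration 3/4 --
    FD 1: (-40,80) -> (-41,80) [heading=180, move]
    PU: pen up
    FD 19: (-41,80) -> (-60,80) [heading=180, move]
    -- iteration 4/4 --
    FD 1: (-60,80) -> (-61,80) [heading=180, move]
    PU: pen up
    FD 19: (-61,80) -> (-80,80) [heading=180, move]
  ]
  -- iteration 3/3 --
  LT 90: heading 180 -> 270
  PU: pen up
  REPEAT 4 [
    -- iteration 1/4 --
    FD 1: (-80,80) -> (-80,79) [heading=270, move]
    PU: pen up
    FD 19: (-80,79) -> (-80,60) [heading=270, move]
    -- iteration 2/4 --
    FD 1: (-80,60) -> (-80,59) [heading=270, move]
    PU: pen up
    FD 19: (-80,59) -> (-80,40) [heading=270, move]
    -- iteration 3/4 --
    FD 1: (-80,40) -> (-80,39) [heading=270, move]
    PU: pen up
    FD 19: (-80,39) -> (-80,20) [heading=270, move]
    -- iteration 4/4 --
    FD 1: (-80,20) -> (-80,19) [heading=270, move]
    PU: pen up
    FD 19: (-80,19) -> (-80,0) [heading=270, move]
  ]
]
Final: pos=(-80,0), heading=270, 0 segment(s) drawn

Answer: -80 0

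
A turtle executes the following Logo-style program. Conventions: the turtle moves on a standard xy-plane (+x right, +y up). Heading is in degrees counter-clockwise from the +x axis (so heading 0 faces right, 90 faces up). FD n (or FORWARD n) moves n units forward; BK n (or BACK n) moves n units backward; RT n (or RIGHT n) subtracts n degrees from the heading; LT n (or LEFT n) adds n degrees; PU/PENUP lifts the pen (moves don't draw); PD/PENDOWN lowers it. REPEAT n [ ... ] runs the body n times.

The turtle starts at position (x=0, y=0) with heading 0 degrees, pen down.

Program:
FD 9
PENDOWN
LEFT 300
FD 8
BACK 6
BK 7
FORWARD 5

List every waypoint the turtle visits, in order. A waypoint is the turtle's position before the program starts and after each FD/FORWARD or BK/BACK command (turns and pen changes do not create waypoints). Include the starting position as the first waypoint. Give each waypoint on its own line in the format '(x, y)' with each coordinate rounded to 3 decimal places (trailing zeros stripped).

Answer: (0, 0)
(9, 0)
(13, -6.928)
(10, -1.732)
(6.5, 4.33)
(9, 0)

Derivation:
Executing turtle program step by step:
Start: pos=(0,0), heading=0, pen down
FD 9: (0,0) -> (9,0) [heading=0, draw]
PD: pen down
LT 300: heading 0 -> 300
FD 8: (9,0) -> (13,-6.928) [heading=300, draw]
BK 6: (13,-6.928) -> (10,-1.732) [heading=300, draw]
BK 7: (10,-1.732) -> (6.5,4.33) [heading=300, draw]
FD 5: (6.5,4.33) -> (9,0) [heading=300, draw]
Final: pos=(9,0), heading=300, 5 segment(s) drawn
Waypoints (6 total):
(0, 0)
(9, 0)
(13, -6.928)
(10, -1.732)
(6.5, 4.33)
(9, 0)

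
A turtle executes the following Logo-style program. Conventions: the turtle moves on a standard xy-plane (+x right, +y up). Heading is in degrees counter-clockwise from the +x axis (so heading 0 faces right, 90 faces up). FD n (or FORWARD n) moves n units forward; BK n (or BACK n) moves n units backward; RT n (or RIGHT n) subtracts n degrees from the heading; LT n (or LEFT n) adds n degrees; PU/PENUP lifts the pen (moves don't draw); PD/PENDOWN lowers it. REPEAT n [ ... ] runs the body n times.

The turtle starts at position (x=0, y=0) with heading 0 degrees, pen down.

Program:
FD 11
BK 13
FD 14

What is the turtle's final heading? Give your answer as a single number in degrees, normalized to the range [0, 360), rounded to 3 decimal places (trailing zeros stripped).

Answer: 0

Derivation:
Executing turtle program step by step:
Start: pos=(0,0), heading=0, pen down
FD 11: (0,0) -> (11,0) [heading=0, draw]
BK 13: (11,0) -> (-2,0) [heading=0, draw]
FD 14: (-2,0) -> (12,0) [heading=0, draw]
Final: pos=(12,0), heading=0, 3 segment(s) drawn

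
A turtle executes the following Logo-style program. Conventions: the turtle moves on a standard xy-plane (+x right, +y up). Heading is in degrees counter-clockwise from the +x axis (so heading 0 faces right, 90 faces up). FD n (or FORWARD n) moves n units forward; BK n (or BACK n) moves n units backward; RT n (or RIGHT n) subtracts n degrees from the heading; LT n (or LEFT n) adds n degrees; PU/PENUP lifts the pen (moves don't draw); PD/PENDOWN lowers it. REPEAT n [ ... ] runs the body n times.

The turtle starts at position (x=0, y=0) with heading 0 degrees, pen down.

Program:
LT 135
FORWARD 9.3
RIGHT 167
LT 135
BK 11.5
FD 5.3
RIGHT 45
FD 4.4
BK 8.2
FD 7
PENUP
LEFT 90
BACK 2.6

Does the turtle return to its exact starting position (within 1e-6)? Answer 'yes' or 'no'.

Executing turtle program step by step:
Start: pos=(0,0), heading=0, pen down
LT 135: heading 0 -> 135
FD 9.3: (0,0) -> (-6.576,6.576) [heading=135, draw]
RT 167: heading 135 -> 328
LT 135: heading 328 -> 103
BK 11.5: (-6.576,6.576) -> (-3.989,-4.629) [heading=103, draw]
FD 5.3: (-3.989,-4.629) -> (-5.181,0.535) [heading=103, draw]
RT 45: heading 103 -> 58
FD 4.4: (-5.181,0.535) -> (-2.85,4.266) [heading=58, draw]
BK 8.2: (-2.85,4.266) -> (-7.195,-2.688) [heading=58, draw]
FD 7: (-7.195,-2.688) -> (-3.486,3.249) [heading=58, draw]
PU: pen up
LT 90: heading 58 -> 148
BK 2.6: (-3.486,3.249) -> (-1.281,1.871) [heading=148, move]
Final: pos=(-1.281,1.871), heading=148, 6 segment(s) drawn

Start position: (0, 0)
Final position: (-1.281, 1.871)
Distance = 2.267; >= 1e-6 -> NOT closed

Answer: no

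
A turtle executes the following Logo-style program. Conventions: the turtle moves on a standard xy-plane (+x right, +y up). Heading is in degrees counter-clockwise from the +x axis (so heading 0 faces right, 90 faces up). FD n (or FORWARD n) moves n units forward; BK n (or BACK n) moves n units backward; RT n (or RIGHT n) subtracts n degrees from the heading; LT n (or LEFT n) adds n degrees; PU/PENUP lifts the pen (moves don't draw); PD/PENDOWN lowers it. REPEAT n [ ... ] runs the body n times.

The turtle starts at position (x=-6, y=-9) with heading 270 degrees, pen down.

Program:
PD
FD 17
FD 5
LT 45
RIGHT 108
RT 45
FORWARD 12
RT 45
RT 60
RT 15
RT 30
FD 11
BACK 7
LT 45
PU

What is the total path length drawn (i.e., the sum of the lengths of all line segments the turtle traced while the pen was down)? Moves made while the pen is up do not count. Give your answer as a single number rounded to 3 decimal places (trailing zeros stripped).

Executing turtle program step by step:
Start: pos=(-6,-9), heading=270, pen down
PD: pen down
FD 17: (-6,-9) -> (-6,-26) [heading=270, draw]
FD 5: (-6,-26) -> (-6,-31) [heading=270, draw]
LT 45: heading 270 -> 315
RT 108: heading 315 -> 207
RT 45: heading 207 -> 162
FD 12: (-6,-31) -> (-17.413,-27.292) [heading=162, draw]
RT 45: heading 162 -> 117
RT 60: heading 117 -> 57
RT 15: heading 57 -> 42
RT 30: heading 42 -> 12
FD 11: (-17.413,-27.292) -> (-6.653,-25.005) [heading=12, draw]
BK 7: (-6.653,-25.005) -> (-13.5,-26.46) [heading=12, draw]
LT 45: heading 12 -> 57
PU: pen up
Final: pos=(-13.5,-26.46), heading=57, 5 segment(s) drawn

Segment lengths:
  seg 1: (-6,-9) -> (-6,-26), length = 17
  seg 2: (-6,-26) -> (-6,-31), length = 5
  seg 3: (-6,-31) -> (-17.413,-27.292), length = 12
  seg 4: (-17.413,-27.292) -> (-6.653,-25.005), length = 11
  seg 5: (-6.653,-25.005) -> (-13.5,-26.46), length = 7
Total = 52

Answer: 52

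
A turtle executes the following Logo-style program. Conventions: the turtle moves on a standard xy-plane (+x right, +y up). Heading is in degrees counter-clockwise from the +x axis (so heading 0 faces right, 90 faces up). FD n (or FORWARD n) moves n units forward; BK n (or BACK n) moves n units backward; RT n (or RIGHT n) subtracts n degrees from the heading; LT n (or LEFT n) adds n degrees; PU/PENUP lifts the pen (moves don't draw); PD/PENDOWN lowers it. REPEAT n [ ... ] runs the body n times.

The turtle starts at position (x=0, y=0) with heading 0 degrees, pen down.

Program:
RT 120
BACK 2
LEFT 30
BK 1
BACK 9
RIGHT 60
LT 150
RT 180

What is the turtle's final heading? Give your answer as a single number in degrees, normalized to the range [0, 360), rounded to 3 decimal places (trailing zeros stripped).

Executing turtle program step by step:
Start: pos=(0,0), heading=0, pen down
RT 120: heading 0 -> 240
BK 2: (0,0) -> (1,1.732) [heading=240, draw]
LT 30: heading 240 -> 270
BK 1: (1,1.732) -> (1,2.732) [heading=270, draw]
BK 9: (1,2.732) -> (1,11.732) [heading=270, draw]
RT 60: heading 270 -> 210
LT 150: heading 210 -> 0
RT 180: heading 0 -> 180
Final: pos=(1,11.732), heading=180, 3 segment(s) drawn

Answer: 180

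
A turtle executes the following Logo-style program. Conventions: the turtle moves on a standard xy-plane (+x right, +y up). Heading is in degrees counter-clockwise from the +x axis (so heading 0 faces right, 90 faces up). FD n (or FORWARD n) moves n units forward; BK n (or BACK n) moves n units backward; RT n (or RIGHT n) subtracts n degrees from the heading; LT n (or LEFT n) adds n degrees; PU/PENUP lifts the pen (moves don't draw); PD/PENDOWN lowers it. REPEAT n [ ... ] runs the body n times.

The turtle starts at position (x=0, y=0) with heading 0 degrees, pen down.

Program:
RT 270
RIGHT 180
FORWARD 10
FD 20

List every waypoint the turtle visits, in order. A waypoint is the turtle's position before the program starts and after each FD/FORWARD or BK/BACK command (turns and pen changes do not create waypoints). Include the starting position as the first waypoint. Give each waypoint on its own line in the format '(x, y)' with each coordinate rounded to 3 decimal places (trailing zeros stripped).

Executing turtle program step by step:
Start: pos=(0,0), heading=0, pen down
RT 270: heading 0 -> 90
RT 180: heading 90 -> 270
FD 10: (0,0) -> (0,-10) [heading=270, draw]
FD 20: (0,-10) -> (0,-30) [heading=270, draw]
Final: pos=(0,-30), heading=270, 2 segment(s) drawn
Waypoints (3 total):
(0, 0)
(0, -10)
(0, -30)

Answer: (0, 0)
(0, -10)
(0, -30)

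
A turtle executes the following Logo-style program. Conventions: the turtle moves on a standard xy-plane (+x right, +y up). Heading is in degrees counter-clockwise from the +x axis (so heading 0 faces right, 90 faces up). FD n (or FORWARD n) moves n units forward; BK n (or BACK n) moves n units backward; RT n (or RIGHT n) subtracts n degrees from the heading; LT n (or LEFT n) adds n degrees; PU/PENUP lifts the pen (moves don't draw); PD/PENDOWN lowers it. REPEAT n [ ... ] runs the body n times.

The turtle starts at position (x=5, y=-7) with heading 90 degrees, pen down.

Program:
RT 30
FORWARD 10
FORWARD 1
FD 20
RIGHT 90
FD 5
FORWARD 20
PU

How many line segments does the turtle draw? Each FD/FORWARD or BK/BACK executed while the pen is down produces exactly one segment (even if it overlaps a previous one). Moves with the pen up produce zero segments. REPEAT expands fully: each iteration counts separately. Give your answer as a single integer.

Executing turtle program step by step:
Start: pos=(5,-7), heading=90, pen down
RT 30: heading 90 -> 60
FD 10: (5,-7) -> (10,1.66) [heading=60, draw]
FD 1: (10,1.66) -> (10.5,2.526) [heading=60, draw]
FD 20: (10.5,2.526) -> (20.5,19.847) [heading=60, draw]
RT 90: heading 60 -> 330
FD 5: (20.5,19.847) -> (24.83,17.347) [heading=330, draw]
FD 20: (24.83,17.347) -> (42.151,7.347) [heading=330, draw]
PU: pen up
Final: pos=(42.151,7.347), heading=330, 5 segment(s) drawn
Segments drawn: 5

Answer: 5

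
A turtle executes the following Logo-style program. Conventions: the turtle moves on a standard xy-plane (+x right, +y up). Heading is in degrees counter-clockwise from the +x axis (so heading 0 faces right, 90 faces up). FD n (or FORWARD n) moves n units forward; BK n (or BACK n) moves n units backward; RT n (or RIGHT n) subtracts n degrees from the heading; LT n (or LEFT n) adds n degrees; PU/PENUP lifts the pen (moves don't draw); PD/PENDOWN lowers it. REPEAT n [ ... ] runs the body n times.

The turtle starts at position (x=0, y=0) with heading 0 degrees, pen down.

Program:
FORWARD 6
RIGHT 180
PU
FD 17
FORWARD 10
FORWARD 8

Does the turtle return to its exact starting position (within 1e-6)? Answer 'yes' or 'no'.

Answer: no

Derivation:
Executing turtle program step by step:
Start: pos=(0,0), heading=0, pen down
FD 6: (0,0) -> (6,0) [heading=0, draw]
RT 180: heading 0 -> 180
PU: pen up
FD 17: (6,0) -> (-11,0) [heading=180, move]
FD 10: (-11,0) -> (-21,0) [heading=180, move]
FD 8: (-21,0) -> (-29,0) [heading=180, move]
Final: pos=(-29,0), heading=180, 1 segment(s) drawn

Start position: (0, 0)
Final position: (-29, 0)
Distance = 29; >= 1e-6 -> NOT closed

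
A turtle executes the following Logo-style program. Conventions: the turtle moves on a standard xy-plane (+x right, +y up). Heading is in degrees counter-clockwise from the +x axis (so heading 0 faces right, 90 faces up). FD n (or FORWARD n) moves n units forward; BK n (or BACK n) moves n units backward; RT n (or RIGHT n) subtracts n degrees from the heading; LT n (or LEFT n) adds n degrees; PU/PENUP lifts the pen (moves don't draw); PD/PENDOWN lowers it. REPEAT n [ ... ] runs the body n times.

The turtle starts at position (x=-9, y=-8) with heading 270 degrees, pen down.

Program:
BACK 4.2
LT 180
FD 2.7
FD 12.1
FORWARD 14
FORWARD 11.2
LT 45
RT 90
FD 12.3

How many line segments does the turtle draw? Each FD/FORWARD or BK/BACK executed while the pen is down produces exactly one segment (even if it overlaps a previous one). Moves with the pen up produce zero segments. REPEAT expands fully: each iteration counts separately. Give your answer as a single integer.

Answer: 6

Derivation:
Executing turtle program step by step:
Start: pos=(-9,-8), heading=270, pen down
BK 4.2: (-9,-8) -> (-9,-3.8) [heading=270, draw]
LT 180: heading 270 -> 90
FD 2.7: (-9,-3.8) -> (-9,-1.1) [heading=90, draw]
FD 12.1: (-9,-1.1) -> (-9,11) [heading=90, draw]
FD 14: (-9,11) -> (-9,25) [heading=90, draw]
FD 11.2: (-9,25) -> (-9,36.2) [heading=90, draw]
LT 45: heading 90 -> 135
RT 90: heading 135 -> 45
FD 12.3: (-9,36.2) -> (-0.303,44.897) [heading=45, draw]
Final: pos=(-0.303,44.897), heading=45, 6 segment(s) drawn
Segments drawn: 6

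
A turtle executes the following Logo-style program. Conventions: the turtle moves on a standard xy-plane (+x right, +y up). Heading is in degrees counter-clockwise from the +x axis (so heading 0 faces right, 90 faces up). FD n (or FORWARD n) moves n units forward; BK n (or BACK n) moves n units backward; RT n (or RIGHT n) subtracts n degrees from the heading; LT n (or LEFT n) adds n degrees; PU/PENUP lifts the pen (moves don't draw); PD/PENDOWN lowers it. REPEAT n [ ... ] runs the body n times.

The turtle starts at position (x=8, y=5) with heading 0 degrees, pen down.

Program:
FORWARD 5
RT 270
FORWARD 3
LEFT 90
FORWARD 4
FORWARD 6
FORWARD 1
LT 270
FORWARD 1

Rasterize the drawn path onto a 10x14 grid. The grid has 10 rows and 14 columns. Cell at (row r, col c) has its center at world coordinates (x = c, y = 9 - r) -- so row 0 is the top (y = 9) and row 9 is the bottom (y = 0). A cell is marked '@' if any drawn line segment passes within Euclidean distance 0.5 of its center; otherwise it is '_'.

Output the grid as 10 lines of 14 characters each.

Segment 0: (8,5) -> (13,5)
Segment 1: (13,5) -> (13,8)
Segment 2: (13,8) -> (9,8)
Segment 3: (9,8) -> (3,8)
Segment 4: (3,8) -> (2,8)
Segment 5: (2,8) -> (2,9)

Answer: __@___________
__@@@@@@@@@@@@
_____________@
_____________@
________@@@@@@
______________
______________
______________
______________
______________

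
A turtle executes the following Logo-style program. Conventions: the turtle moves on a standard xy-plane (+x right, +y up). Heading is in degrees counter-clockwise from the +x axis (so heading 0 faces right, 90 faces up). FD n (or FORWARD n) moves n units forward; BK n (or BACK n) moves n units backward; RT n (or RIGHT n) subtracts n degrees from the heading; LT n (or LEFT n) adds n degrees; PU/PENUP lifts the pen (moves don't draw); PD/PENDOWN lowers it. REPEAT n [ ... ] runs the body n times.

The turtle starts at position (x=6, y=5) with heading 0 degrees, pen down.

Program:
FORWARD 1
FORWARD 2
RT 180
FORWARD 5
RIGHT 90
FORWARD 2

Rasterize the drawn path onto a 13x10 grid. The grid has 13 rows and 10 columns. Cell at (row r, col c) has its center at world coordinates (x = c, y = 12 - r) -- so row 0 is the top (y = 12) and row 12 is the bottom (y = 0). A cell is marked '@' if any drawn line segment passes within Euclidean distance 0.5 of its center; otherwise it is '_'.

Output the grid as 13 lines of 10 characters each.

Segment 0: (6,5) -> (7,5)
Segment 1: (7,5) -> (9,5)
Segment 2: (9,5) -> (4,5)
Segment 3: (4,5) -> (4,7)

Answer: __________
__________
__________
__________
__________
____@_____
____@_____
____@@@@@@
__________
__________
__________
__________
__________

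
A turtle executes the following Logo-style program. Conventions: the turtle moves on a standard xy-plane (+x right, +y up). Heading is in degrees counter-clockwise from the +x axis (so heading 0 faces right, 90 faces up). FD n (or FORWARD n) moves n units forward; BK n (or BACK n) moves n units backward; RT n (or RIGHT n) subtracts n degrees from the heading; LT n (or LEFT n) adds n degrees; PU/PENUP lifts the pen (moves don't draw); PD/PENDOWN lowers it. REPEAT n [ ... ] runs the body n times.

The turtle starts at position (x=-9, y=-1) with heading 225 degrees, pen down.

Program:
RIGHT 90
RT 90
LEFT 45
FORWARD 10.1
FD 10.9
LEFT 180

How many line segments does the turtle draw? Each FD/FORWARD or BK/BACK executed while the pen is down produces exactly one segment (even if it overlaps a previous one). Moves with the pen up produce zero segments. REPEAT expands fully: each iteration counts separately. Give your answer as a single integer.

Answer: 2

Derivation:
Executing turtle program step by step:
Start: pos=(-9,-1), heading=225, pen down
RT 90: heading 225 -> 135
RT 90: heading 135 -> 45
LT 45: heading 45 -> 90
FD 10.1: (-9,-1) -> (-9,9.1) [heading=90, draw]
FD 10.9: (-9,9.1) -> (-9,20) [heading=90, draw]
LT 180: heading 90 -> 270
Final: pos=(-9,20), heading=270, 2 segment(s) drawn
Segments drawn: 2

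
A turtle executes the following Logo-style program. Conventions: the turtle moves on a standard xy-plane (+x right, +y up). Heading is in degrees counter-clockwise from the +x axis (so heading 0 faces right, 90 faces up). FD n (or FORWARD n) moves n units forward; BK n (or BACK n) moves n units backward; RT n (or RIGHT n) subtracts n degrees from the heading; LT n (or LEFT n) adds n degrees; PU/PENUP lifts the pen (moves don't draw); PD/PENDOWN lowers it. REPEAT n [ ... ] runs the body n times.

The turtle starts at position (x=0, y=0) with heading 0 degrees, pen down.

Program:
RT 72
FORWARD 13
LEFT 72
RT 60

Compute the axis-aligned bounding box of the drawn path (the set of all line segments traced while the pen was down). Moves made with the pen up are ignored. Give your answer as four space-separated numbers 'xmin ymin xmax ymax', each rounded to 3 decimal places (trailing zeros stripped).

Answer: 0 -12.364 4.017 0

Derivation:
Executing turtle program step by step:
Start: pos=(0,0), heading=0, pen down
RT 72: heading 0 -> 288
FD 13: (0,0) -> (4.017,-12.364) [heading=288, draw]
LT 72: heading 288 -> 0
RT 60: heading 0 -> 300
Final: pos=(4.017,-12.364), heading=300, 1 segment(s) drawn

Segment endpoints: x in {0, 4.017}, y in {-12.364, 0}
xmin=0, ymin=-12.364, xmax=4.017, ymax=0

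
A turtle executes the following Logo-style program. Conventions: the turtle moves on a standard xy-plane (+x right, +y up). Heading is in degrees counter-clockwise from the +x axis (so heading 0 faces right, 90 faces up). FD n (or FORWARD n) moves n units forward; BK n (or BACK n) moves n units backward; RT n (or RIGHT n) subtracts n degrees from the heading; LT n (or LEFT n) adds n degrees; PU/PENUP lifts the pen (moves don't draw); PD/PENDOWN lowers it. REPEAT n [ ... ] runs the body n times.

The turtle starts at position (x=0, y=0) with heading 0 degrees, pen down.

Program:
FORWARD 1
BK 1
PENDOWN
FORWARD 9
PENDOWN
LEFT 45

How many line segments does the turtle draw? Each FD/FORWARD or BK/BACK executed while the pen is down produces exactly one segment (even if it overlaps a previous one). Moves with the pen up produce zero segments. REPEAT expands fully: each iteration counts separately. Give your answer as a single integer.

Executing turtle program step by step:
Start: pos=(0,0), heading=0, pen down
FD 1: (0,0) -> (1,0) [heading=0, draw]
BK 1: (1,0) -> (0,0) [heading=0, draw]
PD: pen down
FD 9: (0,0) -> (9,0) [heading=0, draw]
PD: pen down
LT 45: heading 0 -> 45
Final: pos=(9,0), heading=45, 3 segment(s) drawn
Segments drawn: 3

Answer: 3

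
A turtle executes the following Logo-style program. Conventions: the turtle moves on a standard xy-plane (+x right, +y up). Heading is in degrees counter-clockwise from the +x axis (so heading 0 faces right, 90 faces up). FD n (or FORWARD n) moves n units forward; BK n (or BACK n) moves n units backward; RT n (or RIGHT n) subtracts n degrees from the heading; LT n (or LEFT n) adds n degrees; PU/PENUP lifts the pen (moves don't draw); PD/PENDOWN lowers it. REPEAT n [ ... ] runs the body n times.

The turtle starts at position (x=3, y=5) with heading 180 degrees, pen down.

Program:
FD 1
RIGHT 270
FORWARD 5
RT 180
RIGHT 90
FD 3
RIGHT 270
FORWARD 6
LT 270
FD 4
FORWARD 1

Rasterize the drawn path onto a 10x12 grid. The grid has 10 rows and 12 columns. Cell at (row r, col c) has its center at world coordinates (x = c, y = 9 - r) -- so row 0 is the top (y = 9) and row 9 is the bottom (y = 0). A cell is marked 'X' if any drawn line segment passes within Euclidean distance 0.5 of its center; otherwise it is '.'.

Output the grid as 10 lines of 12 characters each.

Segment 0: (3,5) -> (2,5)
Segment 1: (2,5) -> (2,0)
Segment 2: (2,0) -> (5,0)
Segment 3: (5,0) -> (5,6)
Segment 4: (5,6) -> (9,6)
Segment 5: (9,6) -> (10,6)

Answer: ............
............
............
.....XXXXXX.
..XX.X......
..X..X......
..X..X......
..X..X......
..X..X......
..XXXX......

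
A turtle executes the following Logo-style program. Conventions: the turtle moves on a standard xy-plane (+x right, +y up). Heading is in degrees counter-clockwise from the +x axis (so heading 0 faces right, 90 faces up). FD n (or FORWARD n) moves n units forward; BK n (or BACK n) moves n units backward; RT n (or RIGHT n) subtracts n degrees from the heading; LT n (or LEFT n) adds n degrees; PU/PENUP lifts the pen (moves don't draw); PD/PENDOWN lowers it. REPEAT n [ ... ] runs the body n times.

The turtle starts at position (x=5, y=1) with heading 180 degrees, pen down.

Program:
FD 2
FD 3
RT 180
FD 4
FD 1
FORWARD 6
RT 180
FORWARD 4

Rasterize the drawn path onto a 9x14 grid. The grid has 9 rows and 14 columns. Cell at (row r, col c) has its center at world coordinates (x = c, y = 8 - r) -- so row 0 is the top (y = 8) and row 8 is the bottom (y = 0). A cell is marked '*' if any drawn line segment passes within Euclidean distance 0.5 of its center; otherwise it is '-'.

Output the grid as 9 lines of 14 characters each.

Answer: --------------
--------------
--------------
--------------
--------------
--------------
--------------
************--
--------------

Derivation:
Segment 0: (5,1) -> (3,1)
Segment 1: (3,1) -> (0,1)
Segment 2: (0,1) -> (4,1)
Segment 3: (4,1) -> (5,1)
Segment 4: (5,1) -> (11,1)
Segment 5: (11,1) -> (7,1)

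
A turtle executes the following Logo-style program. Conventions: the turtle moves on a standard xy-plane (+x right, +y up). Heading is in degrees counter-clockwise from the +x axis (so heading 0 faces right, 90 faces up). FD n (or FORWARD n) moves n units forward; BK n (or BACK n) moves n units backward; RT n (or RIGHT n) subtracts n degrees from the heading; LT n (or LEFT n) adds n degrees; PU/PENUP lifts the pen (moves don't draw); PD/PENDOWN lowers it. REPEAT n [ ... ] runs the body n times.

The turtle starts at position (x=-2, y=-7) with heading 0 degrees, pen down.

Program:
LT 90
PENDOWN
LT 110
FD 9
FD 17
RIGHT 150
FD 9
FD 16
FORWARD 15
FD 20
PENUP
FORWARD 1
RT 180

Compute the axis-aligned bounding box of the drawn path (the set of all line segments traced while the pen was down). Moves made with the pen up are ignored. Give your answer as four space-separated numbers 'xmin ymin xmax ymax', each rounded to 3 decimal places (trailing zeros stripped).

Executing turtle program step by step:
Start: pos=(-2,-7), heading=0, pen down
LT 90: heading 0 -> 90
PD: pen down
LT 110: heading 90 -> 200
FD 9: (-2,-7) -> (-10.457,-10.078) [heading=200, draw]
FD 17: (-10.457,-10.078) -> (-26.432,-15.893) [heading=200, draw]
RT 150: heading 200 -> 50
FD 9: (-26.432,-15.893) -> (-20.647,-8.998) [heading=50, draw]
FD 16: (-20.647,-8.998) -> (-10.362,3.259) [heading=50, draw]
FD 15: (-10.362,3.259) -> (-0.721,14.749) [heading=50, draw]
FD 20: (-0.721,14.749) -> (12.135,30.07) [heading=50, draw]
PU: pen up
FD 1: (12.135,30.07) -> (12.778,30.836) [heading=50, move]
RT 180: heading 50 -> 230
Final: pos=(12.778,30.836), heading=230, 6 segment(s) drawn

Segment endpoints: x in {-26.432, -20.647, -10.457, -10.362, -2, -0.721, 12.135}, y in {-15.893, -10.078, -8.998, -7, 3.259, 14.749, 30.07}
xmin=-26.432, ymin=-15.893, xmax=12.135, ymax=30.07

Answer: -26.432 -15.893 12.135 30.07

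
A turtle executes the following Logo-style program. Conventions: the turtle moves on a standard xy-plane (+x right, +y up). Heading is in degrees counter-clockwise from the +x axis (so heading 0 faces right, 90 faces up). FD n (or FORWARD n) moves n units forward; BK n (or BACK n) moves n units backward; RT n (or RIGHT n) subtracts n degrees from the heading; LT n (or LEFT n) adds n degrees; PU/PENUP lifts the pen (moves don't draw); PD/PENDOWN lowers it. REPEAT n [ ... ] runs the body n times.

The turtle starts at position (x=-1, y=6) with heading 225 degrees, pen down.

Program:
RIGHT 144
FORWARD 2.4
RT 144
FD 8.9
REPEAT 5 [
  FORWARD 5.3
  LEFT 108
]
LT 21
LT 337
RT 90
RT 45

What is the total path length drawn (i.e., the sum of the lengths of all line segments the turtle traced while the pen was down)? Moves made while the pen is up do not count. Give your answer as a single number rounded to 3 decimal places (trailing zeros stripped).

Executing turtle program step by step:
Start: pos=(-1,6), heading=225, pen down
RT 144: heading 225 -> 81
FD 2.4: (-1,6) -> (-0.625,8.37) [heading=81, draw]
RT 144: heading 81 -> 297
FD 8.9: (-0.625,8.37) -> (3.416,0.44) [heading=297, draw]
REPEAT 5 [
  -- iteration 1/5 --
  FD 5.3: (3.416,0.44) -> (5.822,-4.282) [heading=297, draw]
  LT 108: heading 297 -> 45
  -- iteration 2/5 --
  FD 5.3: (5.822,-4.282) -> (9.57,-0.534) [heading=45, draw]
  LT 108: heading 45 -> 153
  -- iteration 3/5 --
  FD 5.3: (9.57,-0.534) -> (4.847,1.872) [heading=153, draw]
  LT 108: heading 153 -> 261
  -- iteration 4/5 --
  FD 5.3: (4.847,1.872) -> (4.018,-3.363) [heading=261, draw]
  LT 108: heading 261 -> 9
  -- iteration 5/5 --
  FD 5.3: (4.018,-3.363) -> (9.253,-2.534) [heading=9, draw]
  LT 108: heading 9 -> 117
]
LT 21: heading 117 -> 138
LT 337: heading 138 -> 115
RT 90: heading 115 -> 25
RT 45: heading 25 -> 340
Final: pos=(9.253,-2.534), heading=340, 7 segment(s) drawn

Segment lengths:
  seg 1: (-1,6) -> (-0.625,8.37), length = 2.4
  seg 2: (-0.625,8.37) -> (3.416,0.44), length = 8.9
  seg 3: (3.416,0.44) -> (5.822,-4.282), length = 5.3
  seg 4: (5.822,-4.282) -> (9.57,-0.534), length = 5.3
  seg 5: (9.57,-0.534) -> (4.847,1.872), length = 5.3
  seg 6: (4.847,1.872) -> (4.018,-3.363), length = 5.3
  seg 7: (4.018,-3.363) -> (9.253,-2.534), length = 5.3
Total = 37.8

Answer: 37.8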